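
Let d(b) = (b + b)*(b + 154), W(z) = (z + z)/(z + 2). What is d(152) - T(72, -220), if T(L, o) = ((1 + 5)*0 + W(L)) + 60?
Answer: 3439596/37 ≈ 92962.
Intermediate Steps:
W(z) = 2*z/(2 + z) (W(z) = (2*z)/(2 + z) = 2*z/(2 + z))
d(b) = 2*b*(154 + b) (d(b) = (2*b)*(154 + b) = 2*b*(154 + b))
T(L, o) = 60 + 2*L/(2 + L) (T(L, o) = ((1 + 5)*0 + 2*L/(2 + L)) + 60 = (6*0 + 2*L/(2 + L)) + 60 = (0 + 2*L/(2 + L)) + 60 = 2*L/(2 + L) + 60 = 60 + 2*L/(2 + L))
d(152) - T(72, -220) = 2*152*(154 + 152) - 2*(60 + 31*72)/(2 + 72) = 2*152*306 - 2*(60 + 2232)/74 = 93024 - 2*2292/74 = 93024 - 1*2292/37 = 93024 - 2292/37 = 3439596/37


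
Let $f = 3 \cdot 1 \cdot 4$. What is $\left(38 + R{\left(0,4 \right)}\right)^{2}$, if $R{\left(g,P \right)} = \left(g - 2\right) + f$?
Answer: $2304$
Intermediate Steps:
$f = 12$ ($f = 3 \cdot 4 = 12$)
$R{\left(g,P \right)} = 10 + g$ ($R{\left(g,P \right)} = \left(g - 2\right) + 12 = \left(-2 + g\right) + 12 = 10 + g$)
$\left(38 + R{\left(0,4 \right)}\right)^{2} = \left(38 + \left(10 + 0\right)\right)^{2} = \left(38 + 10\right)^{2} = 48^{2} = 2304$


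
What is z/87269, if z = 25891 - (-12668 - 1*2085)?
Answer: 40644/87269 ≈ 0.46573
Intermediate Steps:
z = 40644 (z = 25891 - (-12668 - 2085) = 25891 - 1*(-14753) = 25891 + 14753 = 40644)
z/87269 = 40644/87269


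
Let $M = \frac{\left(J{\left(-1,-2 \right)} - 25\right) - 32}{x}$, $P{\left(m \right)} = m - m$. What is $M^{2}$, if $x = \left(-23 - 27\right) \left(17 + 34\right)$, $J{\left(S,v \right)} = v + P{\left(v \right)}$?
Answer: $\frac{3481}{6502500} \approx 0.00053533$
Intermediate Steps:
$P{\left(m \right)} = 0$
$J{\left(S,v \right)} = v$ ($J{\left(S,v \right)} = v + 0 = v$)
$x = -2550$ ($x = \left(-50\right) 51 = -2550$)
$M = \frac{59}{2550}$ ($M = \frac{\left(-2 - 25\right) - 32}{-2550} = \left(-27 - 32\right) \left(- \frac{1}{2550}\right) = \left(-59\right) \left(- \frac{1}{2550}\right) = \frac{59}{2550} \approx 0.023137$)
$M^{2} = \left(\frac{59}{2550}\right)^{2} = \frac{3481}{6502500}$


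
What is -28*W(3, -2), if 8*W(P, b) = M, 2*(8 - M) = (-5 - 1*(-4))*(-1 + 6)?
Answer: -147/4 ≈ -36.750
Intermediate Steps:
M = 21/2 (M = 8 - (-5 - 1*(-4))*(-1 + 6)/2 = 8 - (-5 + 4)*5/2 = 8 - (-1)*5/2 = 8 - 1/2*(-5) = 8 + 5/2 = 21/2 ≈ 10.500)
W(P, b) = 21/16 (W(P, b) = (1/8)*(21/2) = 21/16)
-28*W(3, -2) = -28*21/16 = -14*21/8 = -147/4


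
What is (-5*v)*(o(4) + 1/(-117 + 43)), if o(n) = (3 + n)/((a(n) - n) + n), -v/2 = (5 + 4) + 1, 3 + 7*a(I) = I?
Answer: 181250/37 ≈ 4898.6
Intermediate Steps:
a(I) = -3/7 + I/7
v = -20 (v = -2*((5 + 4) + 1) = -2*(9 + 1) = -2*10 = -20)
o(n) = (3 + n)/(-3/7 + n/7) (o(n) = (3 + n)/(((-3/7 + n/7) - n) + n) = (3 + n)/((-3/7 - 6*n/7) + n) = (3 + n)/(-3/7 + n/7))
(-5*v)*(o(4) + 1/(-117 + 43)) = (-5*(-20))*(7*(3 + 4)/(-3 + 4) + 1/(-117 + 43)) = 100*(7*7/1 + 1/(-74)) = 100*(7*1*7 - 1/74) = 100*(49 - 1/74) = 100*(3625/74) = 181250/37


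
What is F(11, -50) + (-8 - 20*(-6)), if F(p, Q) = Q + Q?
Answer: 12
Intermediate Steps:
F(p, Q) = 2*Q
F(11, -50) + (-8 - 20*(-6)) = 2*(-50) + (-8 - 20*(-6)) = -100 + (-8 + 120) = -100 + 112 = 12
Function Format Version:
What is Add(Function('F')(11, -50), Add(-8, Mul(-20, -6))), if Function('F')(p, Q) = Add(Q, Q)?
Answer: 12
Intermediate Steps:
Function('F')(p, Q) = Mul(2, Q)
Add(Function('F')(11, -50), Add(-8, Mul(-20, -6))) = Add(Mul(2, -50), Add(-8, Mul(-20, -6))) = Add(-100, Add(-8, 120)) = Add(-100, 112) = 12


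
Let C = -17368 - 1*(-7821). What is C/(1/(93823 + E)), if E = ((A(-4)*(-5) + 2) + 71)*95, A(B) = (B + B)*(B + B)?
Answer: -671707826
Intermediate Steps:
A(B) = 4*B² (A(B) = (2*B)*(2*B) = 4*B²)
C = -9547 (C = -17368 + 7821 = -9547)
E = -23465 (E = (((4*(-4)²)*(-5) + 2) + 71)*95 = (((4*16)*(-5) + 2) + 71)*95 = ((64*(-5) + 2) + 71)*95 = ((-320 + 2) + 71)*95 = (-318 + 71)*95 = -247*95 = -23465)
C/(1/(93823 + E)) = -9547/(1/(93823 - 23465)) = -9547/(1/70358) = -9547/1/70358 = -9547*70358 = -671707826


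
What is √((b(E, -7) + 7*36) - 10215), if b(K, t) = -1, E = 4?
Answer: 2*I*√2491 ≈ 99.82*I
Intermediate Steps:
√((b(E, -7) + 7*36) - 10215) = √((-1 + 7*36) - 10215) = √((-1 + 252) - 10215) = √(251 - 10215) = √(-9964) = 2*I*√2491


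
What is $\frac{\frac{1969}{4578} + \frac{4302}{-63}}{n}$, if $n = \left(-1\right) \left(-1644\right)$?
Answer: $- \frac{310643}{7526232} \approx -0.041275$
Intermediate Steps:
$n = 1644$
$\frac{\frac{1969}{4578} + \frac{4302}{-63}}{n} = \frac{\frac{1969}{4578} + \frac{4302}{-63}}{1644} = \left(1969 \cdot \frac{1}{4578} + 4302 \left(- \frac{1}{63}\right)\right) \frac{1}{1644} = \left(\frac{1969}{4578} - \frac{478}{7}\right) \frac{1}{1644} = \left(- \frac{310643}{4578}\right) \frac{1}{1644} = - \frac{310643}{7526232}$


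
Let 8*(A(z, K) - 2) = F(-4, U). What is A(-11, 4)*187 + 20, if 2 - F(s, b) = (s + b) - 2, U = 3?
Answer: 4087/8 ≈ 510.88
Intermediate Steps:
F(s, b) = 4 - b - s (F(s, b) = 2 - ((s + b) - 2) = 2 - ((b + s) - 2) = 2 - (-2 + b + s) = 2 + (2 - b - s) = 4 - b - s)
A(z, K) = 21/8 (A(z, K) = 2 + (4 - 1*3 - 1*(-4))/8 = 2 + (4 - 3 + 4)/8 = 2 + (⅛)*5 = 2 + 5/8 = 21/8)
A(-11, 4)*187 + 20 = (21/8)*187 + 20 = 3927/8 + 20 = 4087/8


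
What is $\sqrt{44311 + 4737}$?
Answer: $2 \sqrt{12262} \approx 221.47$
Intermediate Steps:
$\sqrt{44311 + 4737} = \sqrt{49048} = 2 \sqrt{12262}$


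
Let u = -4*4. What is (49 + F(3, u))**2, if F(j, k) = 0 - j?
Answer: 2116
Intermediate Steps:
u = -16
F(j, k) = -j
(49 + F(3, u))**2 = (49 - 1*3)**2 = (49 - 3)**2 = 46**2 = 2116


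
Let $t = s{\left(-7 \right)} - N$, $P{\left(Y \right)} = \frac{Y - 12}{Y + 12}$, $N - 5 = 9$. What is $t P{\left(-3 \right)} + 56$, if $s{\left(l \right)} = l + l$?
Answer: $\frac{308}{3} \approx 102.67$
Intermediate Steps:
$N = 14$ ($N = 5 + 9 = 14$)
$P{\left(Y \right)} = \frac{-12 + Y}{12 + Y}$
$s{\left(l \right)} = 2 l$
$t = -28$ ($t = 2 \left(-7\right) - 14 = -14 - 14 = -28$)
$t P{\left(-3 \right)} + 56 = - 28 \frac{-12 - 3}{12 - 3} + 56 = - 28 \cdot \frac{1}{9} \left(-15\right) + 56 = \left(-28\right) \left(- \frac{5}{3}\right) + 56 = \frac{140}{3} + 56 = \frac{308}{3}$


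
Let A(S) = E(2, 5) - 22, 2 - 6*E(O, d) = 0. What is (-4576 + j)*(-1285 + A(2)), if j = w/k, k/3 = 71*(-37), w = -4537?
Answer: 141350962480/23643 ≈ 5.9786e+6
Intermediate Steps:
k = -7881 (k = 3*(71*(-37)) = 3*(-2627) = -7881)
E(O, d) = ⅓ (E(O, d) = ⅓ - ⅙*0 = ⅓ + 0 = ⅓)
A(S) = -65/3 (A(S) = ⅓ - 22 = -65/3)
j = 4537/7881 (j = -4537/(-7881) = -4537*(-1/7881) = 4537/7881 ≈ 0.57569)
(-4576 + j)*(-1285 + A(2)) = (-4576 + 4537/7881)*(-1285 - 65/3) = -36058919/7881*(-3920/3) = 141350962480/23643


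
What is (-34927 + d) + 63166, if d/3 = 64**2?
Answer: 40527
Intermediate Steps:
d = 12288 (d = 3*64**2 = 3*4096 = 12288)
(-34927 + d) + 63166 = (-34927 + 12288) + 63166 = -22639 + 63166 = 40527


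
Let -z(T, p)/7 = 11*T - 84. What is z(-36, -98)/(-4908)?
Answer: -280/409 ≈ -0.68460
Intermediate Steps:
z(T, p) = 588 - 77*T (z(T, p) = -7*(11*T - 84) = -7*(-84 + 11*T) = 588 - 77*T)
z(-36, -98)/(-4908) = (588 - 77*(-36))/(-4908) = (588 + 2772)*(-1/4908) = 3360*(-1/4908) = -280/409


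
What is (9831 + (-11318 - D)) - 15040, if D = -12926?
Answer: -3601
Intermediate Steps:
(9831 + (-11318 - D)) - 15040 = (9831 + (-11318 - 1*(-12926))) - 15040 = (9831 + (-11318 + 12926)) - 15040 = (9831 + 1608) - 15040 = 11439 - 15040 = -3601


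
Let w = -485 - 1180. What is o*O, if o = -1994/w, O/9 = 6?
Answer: 11964/185 ≈ 64.670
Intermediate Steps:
O = 54 (O = 9*6 = 54)
w = -1665
o = 1994/1665 (o = -1994/(-1665) = -1994*(-1/1665) = 1994/1665 ≈ 1.1976)
o*O = (1994/1665)*54 = 11964/185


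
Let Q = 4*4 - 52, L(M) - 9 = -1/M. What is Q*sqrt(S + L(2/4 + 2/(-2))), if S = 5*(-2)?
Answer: -36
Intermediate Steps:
L(M) = 9 - 1/M
S = -10
Q = -36 (Q = 16 - 52 = -36)
Q*sqrt(S + L(2/4 + 2/(-2))) = -36*sqrt(-10 + (9 - 1/(2/4 + 2/(-2)))) = -36*sqrt(-10 + (9 - 1/(2*(1/4) + 2*(-1/2)))) = -36*sqrt(-10 + (9 - 1/(1/2 - 1))) = -36*sqrt(-10 + (9 - 1/(-1/2))) = -36*sqrt(-10 + (9 - 1*(-2))) = -36*sqrt(-10 + (9 + 2)) = -36*sqrt(-10 + 11) = -36*sqrt(1) = -36*1 = -36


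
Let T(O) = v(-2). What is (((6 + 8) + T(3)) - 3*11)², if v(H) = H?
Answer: 441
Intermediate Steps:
T(O) = -2
(((6 + 8) + T(3)) - 3*11)² = (((6 + 8) - 2) - 3*11)² = ((14 - 2) - 33)² = (12 - 33)² = (-21)² = 441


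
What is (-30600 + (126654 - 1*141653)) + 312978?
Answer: 267379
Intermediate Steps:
(-30600 + (126654 - 1*141653)) + 312978 = (-30600 + (126654 - 141653)) + 312978 = (-30600 - 14999) + 312978 = -45599 + 312978 = 267379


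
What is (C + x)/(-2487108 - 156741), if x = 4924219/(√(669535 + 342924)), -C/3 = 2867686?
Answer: 2867686/881283 - 4924219*√1012459/2676788714691 ≈ 3.2521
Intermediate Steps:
C = -8603058 (C = -3*2867686 = -8603058)
x = 4924219*√1012459/1012459 (x = 4924219/(√1012459) = 4924219*(√1012459/1012459) = 4924219*√1012459/1012459 ≈ 4893.8)
(C + x)/(-2487108 - 156741) = (-8603058 + 4924219*√1012459/1012459)/(-2487108 - 156741) = (-8603058 + 4924219*√1012459/1012459)/(-2643849) = (-8603058 + 4924219*√1012459/1012459)*(-1/2643849) = 2867686/881283 - 4924219*√1012459/2676788714691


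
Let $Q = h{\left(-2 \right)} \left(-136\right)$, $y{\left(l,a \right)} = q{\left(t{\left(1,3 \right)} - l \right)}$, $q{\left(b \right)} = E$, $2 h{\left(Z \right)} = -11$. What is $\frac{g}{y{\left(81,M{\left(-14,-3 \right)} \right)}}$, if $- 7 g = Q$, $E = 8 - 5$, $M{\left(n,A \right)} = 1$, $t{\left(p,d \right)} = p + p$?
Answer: $- \frac{748}{21} \approx -35.619$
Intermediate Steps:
$h{\left(Z \right)} = - \frac{11}{2}$ ($h{\left(Z \right)} = \frac{1}{2} \left(-11\right) = - \frac{11}{2}$)
$t{\left(p,d \right)} = 2 p$
$E = 3$
$q{\left(b \right)} = 3$
$y{\left(l,a \right)} = 3$
$Q = 748$ ($Q = \left(- \frac{11}{2}\right) \left(-136\right) = 748$)
$g = - \frac{748}{7}$ ($g = \left(- \frac{1}{7}\right) 748 = - \frac{748}{7} \approx -106.86$)
$\frac{g}{y{\left(81,M{\left(-14,-3 \right)} \right)}} = - \frac{748}{7 \cdot 3} = \left(- \frac{748}{7}\right) \frac{1}{3} = - \frac{748}{21}$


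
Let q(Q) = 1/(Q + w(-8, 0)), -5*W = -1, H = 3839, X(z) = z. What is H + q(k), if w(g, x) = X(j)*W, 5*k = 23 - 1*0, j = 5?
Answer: 107497/28 ≈ 3839.2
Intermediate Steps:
W = ⅕ (W = -⅕*(-1) = ⅕ ≈ 0.20000)
k = 23/5 (k = (23 - 1*0)/5 = (23 + 0)/5 = (⅕)*23 = 23/5 ≈ 4.6000)
w(g, x) = 1 (w(g, x) = 5*(⅕) = 1)
q(Q) = 1/(1 + Q) (q(Q) = 1/(Q + 1) = 1/(1 + Q))
H + q(k) = 3839 + 1/(1 + 23/5) = 3839 + 1/(28/5) = 3839 + 5/28 = 107497/28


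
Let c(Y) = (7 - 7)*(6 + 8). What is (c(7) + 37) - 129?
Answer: -92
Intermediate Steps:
c(Y) = 0 (c(Y) = 0*14 = 0)
(c(7) + 37) - 129 = (0 + 37) - 129 = 37 - 129 = -92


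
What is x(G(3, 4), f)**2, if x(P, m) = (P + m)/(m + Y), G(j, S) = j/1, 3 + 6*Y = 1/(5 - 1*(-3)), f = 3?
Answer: 82944/14641 ≈ 5.6652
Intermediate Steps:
Y = -23/48 (Y = -1/2 + 1/(6*(5 - 1*(-3))) = -1/2 + 1/(6*(5 + 3)) = -1/2 + (1/6)/8 = -1/2 + (1/6)*(1/8) = -1/2 + 1/48 = -23/48 ≈ -0.47917)
G(j, S) = j (G(j, S) = j*1 = j)
x(P, m) = (P + m)/(-23/48 + m) (x(P, m) = (P + m)/(m - 23/48) = (P + m)/(-23/48 + m))
x(G(3, 4), f)**2 = (48*(3 + 3)/(-23 + 48*3))**2 = (48*6/(-23 + 144))**2 = (48*6/121)**2 = (48*(1/121)*6)**2 = (288/121)**2 = 82944/14641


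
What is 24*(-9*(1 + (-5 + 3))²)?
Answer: -216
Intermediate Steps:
24*(-9*(1 + (-5 + 3))²) = 24*(-9*(1 - 2)²) = 24*(-9*(-1)²) = 24*(-9*1) = 24*(-9) = -216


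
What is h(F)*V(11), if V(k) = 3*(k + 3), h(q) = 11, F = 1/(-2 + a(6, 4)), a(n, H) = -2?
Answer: 462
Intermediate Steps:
F = -¼ (F = 1/(-2 - 2) = 1/(-4) = -¼ ≈ -0.25000)
V(k) = 9 + 3*k (V(k) = 3*(3 + k) = 9 + 3*k)
h(F)*V(11) = 11*(9 + 3*11) = 11*(9 + 33) = 11*42 = 462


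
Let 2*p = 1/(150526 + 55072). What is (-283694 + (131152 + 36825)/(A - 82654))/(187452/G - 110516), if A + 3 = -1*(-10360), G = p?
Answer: -20510393095/5572609531888572 ≈ -3.6806e-6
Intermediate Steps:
p = 1/411196 (p = 1/(2*(150526 + 55072)) = (1/2)/205598 = (1/2)*(1/205598) = 1/411196 ≈ 2.4319e-6)
G = 1/411196 ≈ 2.4319e-6
A = 10357 (A = -3 - 1*(-10360) = -3 + 10360 = 10357)
(-283694 + (131152 + 36825)/(A - 82654))/(187452/G - 110516) = (-283694 + (131152 + 36825)/(10357 - 82654))/(187452/(1/411196) - 110516) = (-283694 + 167977/(-72297))/(187452*411196 - 110516) = (-283694 + 167977*(-1/72297))/(77079512592 - 110516) = (-283694 - 167977/72297)/77079402076 = -20510393095/72297*1/77079402076 = -20510393095/5572609531888572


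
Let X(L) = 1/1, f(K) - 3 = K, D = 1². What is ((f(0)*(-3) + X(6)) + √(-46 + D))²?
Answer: 19 - 48*I*√5 ≈ 19.0 - 107.33*I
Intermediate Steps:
D = 1
f(K) = 3 + K
X(L) = 1
((f(0)*(-3) + X(6)) + √(-46 + D))² = (((3 + 0)*(-3) + 1) + √(-46 + 1))² = ((3*(-3) + 1) + √(-45))² = ((-9 + 1) + 3*I*√5)² = (-8 + 3*I*√5)²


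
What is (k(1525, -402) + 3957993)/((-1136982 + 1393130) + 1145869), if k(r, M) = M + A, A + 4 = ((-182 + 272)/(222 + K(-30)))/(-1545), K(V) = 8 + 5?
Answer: 95793393329/33935821485 ≈ 2.8228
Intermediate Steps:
K(V) = 13
A = -96826/24205 (A = -4 + ((-182 + 272)/(222 + 13))/(-1545) = -4 + (90/235)*(-1/1545) = -4 + (90*(1/235))*(-1/1545) = -4 + (18/47)*(-1/1545) = -4 - 6/24205 = -96826/24205 ≈ -4.0002)
k(r, M) = -96826/24205 + M (k(r, M) = M - 96826/24205 = -96826/24205 + M)
(k(1525, -402) + 3957993)/((-1136982 + 1393130) + 1145869) = ((-96826/24205 - 402) + 3957993)/((-1136982 + 1393130) + 1145869) = (-9827236/24205 + 3957993)/(256148 + 1145869) = (95793393329/24205)/1402017 = (95793393329/24205)*(1/1402017) = 95793393329/33935821485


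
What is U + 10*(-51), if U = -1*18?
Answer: -528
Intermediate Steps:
U = -18
U + 10*(-51) = -18 + 10*(-51) = -18 - 510 = -528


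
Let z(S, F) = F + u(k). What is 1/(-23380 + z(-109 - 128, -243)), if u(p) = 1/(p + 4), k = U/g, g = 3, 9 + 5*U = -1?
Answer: -10/236227 ≈ -4.2332e-5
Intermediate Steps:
U = -2 (U = -9/5 + (⅕)*(-1) = -9/5 - ⅕ = -2)
k = -⅔ (k = -2/3 = -2*⅓ = -⅔ ≈ -0.66667)
u(p) = 1/(4 + p)
z(S, F) = 3/10 + F (z(S, F) = F + 1/(4 - ⅔) = F + 1/(10/3) = F + 3/10 = 3/10 + F)
1/(-23380 + z(-109 - 128, -243)) = 1/(-23380 + (3/10 - 243)) = 1/(-23380 - 2427/10) = 1/(-236227/10) = -10/236227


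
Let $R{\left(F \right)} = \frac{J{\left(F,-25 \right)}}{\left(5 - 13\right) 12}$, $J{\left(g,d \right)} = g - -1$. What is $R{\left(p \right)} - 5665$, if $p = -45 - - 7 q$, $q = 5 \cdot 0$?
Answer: $- \frac{135949}{24} \approx -5664.5$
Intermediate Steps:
$q = 0$
$J{\left(g,d \right)} = 1 + g$ ($J{\left(g,d \right)} = g + 1 = 1 + g$)
$p = -45$ ($p = -45 - \left(-7\right) 0 = -45 - 0 = -45 + 0 = -45$)
$R{\left(F \right)} = - \frac{1}{96} - \frac{F}{96}$ ($R{\left(F \right)} = \frac{1 + F}{\left(5 - 13\right) 12} = \frac{1 + F}{\left(-8\right) 12} = \frac{1 + F}{-96} = \left(1 + F\right) \left(- \frac{1}{96}\right) = - \frac{1}{96} - \frac{F}{96}$)
$R{\left(p \right)} - 5665 = \left(- \frac{1}{96} - - \frac{15}{32}\right) - 5665 = \left(- \frac{1}{96} + \frac{15}{32}\right) - 5665 = \frac{11}{24} - 5665 = - \frac{135949}{24}$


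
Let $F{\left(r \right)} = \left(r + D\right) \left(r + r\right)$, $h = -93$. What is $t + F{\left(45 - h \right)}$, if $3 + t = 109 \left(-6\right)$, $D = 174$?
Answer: $85455$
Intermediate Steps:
$F{\left(r \right)} = 2 r \left(174 + r\right)$ ($F{\left(r \right)} = \left(r + 174\right) \left(r + r\right) = \left(174 + r\right) 2 r = 2 r \left(174 + r\right)$)
$t = -657$ ($t = -3 + 109 \left(-6\right) = -3 - 654 = -657$)
$t + F{\left(45 - h \right)} = -657 + 2 \left(45 - -93\right) \left(174 + \left(45 - -93\right)\right) = -657 + 2 \left(45 + 93\right) \left(174 + \left(45 + 93\right)\right) = -657 + 2 \cdot 138 \left(174 + 138\right) = -657 + 2 \cdot 138 \cdot 312 = -657 + 86112 = 85455$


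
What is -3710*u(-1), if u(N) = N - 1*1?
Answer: 7420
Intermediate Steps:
u(N) = -1 + N (u(N) = N - 1 = -1 + N)
-3710*u(-1) = -3710*(-1 - 1) = -3710*(-2) = 7420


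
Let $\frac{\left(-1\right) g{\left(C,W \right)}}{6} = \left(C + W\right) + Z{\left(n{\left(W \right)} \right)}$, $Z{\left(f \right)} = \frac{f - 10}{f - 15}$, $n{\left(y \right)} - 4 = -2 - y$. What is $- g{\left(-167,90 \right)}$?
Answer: $- \frac{46998}{103} \approx -456.29$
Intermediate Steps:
$n{\left(y \right)} = 2 - y$ ($n{\left(y \right)} = 4 - \left(2 + y\right) = 2 - y$)
$Z{\left(f \right)} = \frac{-10 + f}{-15 + f}$
$g{\left(C,W \right)} = - 6 C - 6 W - \frac{6 \left(-8 - W\right)}{-13 - W}$ ($g{\left(C,W \right)} = - 6 \left(\left(C + W\right) + \frac{-10 - \left(-2 + W\right)}{-15 - \left(-2 + W\right)}\right) = - 6 \left(\left(C + W\right) + \frac{-8 - W}{-13 - W}\right) = - 6 \left(C + W + \frac{-8 - W}{-13 - W}\right) = - 6 C - 6 W - \frac{6 \left(-8 - W\right)}{-13 - W}$)
$- g{\left(-167,90 \right)} = - \frac{6 \left(-8 - 90 + \left(13 + 90\right) \left(\left(-1\right) \left(-167\right) - 90\right)\right)}{13 + 90} = - \frac{6 \left(-8 - 90 + 103 \left(167 - 90\right)\right)}{103} = - \frac{6 \left(-8 - 90 + 103 \cdot 77\right)}{103} = - \frac{6 \left(-8 - 90 + 7931\right)}{103} = - \frac{6 \cdot 7833}{103} = \left(-1\right) \frac{46998}{103} = - \frac{46998}{103}$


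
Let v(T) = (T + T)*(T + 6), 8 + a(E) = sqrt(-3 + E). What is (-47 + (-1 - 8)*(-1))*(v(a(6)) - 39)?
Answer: 38 + 760*sqrt(3) ≈ 1354.4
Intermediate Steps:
a(E) = -8 + sqrt(-3 + E)
v(T) = 2*T*(6 + T) (v(T) = (2*T)*(6 + T) = 2*T*(6 + T))
(-47 + (-1 - 8)*(-1))*(v(a(6)) - 39) = (-47 + (-1 - 8)*(-1))*(2*(-8 + sqrt(-3 + 6))*(6 + (-8 + sqrt(-3 + 6))) - 39) = (-47 - 9*(-1))*(2*(-8 + sqrt(3))*(6 + (-8 + sqrt(3))) - 39) = (-47 + 9)*(2*(-8 + sqrt(3))*(-2 + sqrt(3)) - 39) = -38*(-39 + 2*(-8 + sqrt(3))*(-2 + sqrt(3))) = 1482 - 76*(-8 + sqrt(3))*(-2 + sqrt(3))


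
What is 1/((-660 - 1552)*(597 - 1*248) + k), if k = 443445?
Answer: -1/328543 ≈ -3.0437e-6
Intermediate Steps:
1/((-660 - 1552)*(597 - 1*248) + k) = 1/((-660 - 1552)*(597 - 1*248) + 443445) = 1/(-2212*(597 - 248) + 443445) = 1/(-2212*349 + 443445) = 1/(-771988 + 443445) = 1/(-328543) = -1/328543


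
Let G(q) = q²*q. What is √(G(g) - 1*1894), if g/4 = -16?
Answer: I*√264038 ≈ 513.85*I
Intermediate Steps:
g = -64 (g = 4*(-16) = -64)
G(q) = q³
√(G(g) - 1*1894) = √((-64)³ - 1*1894) = √(-262144 - 1894) = √(-264038) = I*√264038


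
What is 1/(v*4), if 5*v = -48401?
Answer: -5/193604 ≈ -2.5826e-5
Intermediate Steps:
v = -48401/5 (v = (⅕)*(-48401) = -48401/5 ≈ -9680.2)
1/(v*4) = 1/(-48401/5*4) = 1/(-193604/5) = -5/193604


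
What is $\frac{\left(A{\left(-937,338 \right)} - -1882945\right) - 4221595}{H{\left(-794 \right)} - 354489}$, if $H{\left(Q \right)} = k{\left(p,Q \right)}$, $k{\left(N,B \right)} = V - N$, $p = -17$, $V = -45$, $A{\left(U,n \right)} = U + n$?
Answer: $\frac{2339249}{354517} \approx 6.5984$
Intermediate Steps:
$k{\left(N,B \right)} = -45 - N$
$H{\left(Q \right)} = -28$ ($H{\left(Q \right)} = -45 - -17 = -45 + 17 = -28$)
$\frac{\left(A{\left(-937,338 \right)} - -1882945\right) - 4221595}{H{\left(-794 \right)} - 354489} = \frac{\left(\left(-937 + 338\right) - -1882945\right) - 4221595}{-28 - 354489} = \frac{\left(-599 + 1882945\right) - 4221595}{-354517} = \left(1882346 - 4221595\right) \left(- \frac{1}{354517}\right) = \left(-2339249\right) \left(- \frac{1}{354517}\right) = \frac{2339249}{354517}$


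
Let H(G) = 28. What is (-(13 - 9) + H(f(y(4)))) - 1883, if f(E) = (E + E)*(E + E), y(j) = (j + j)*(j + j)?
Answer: -1859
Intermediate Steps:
y(j) = 4*j² (y(j) = (2*j)*(2*j) = 4*j²)
f(E) = 4*E² (f(E) = (2*E)*(2*E) = 4*E²)
(-(13 - 9) + H(f(y(4)))) - 1883 = (-(13 - 9) + 28) - 1883 = (-1*4 + 28) - 1883 = (-4 + 28) - 1883 = 24 - 1883 = -1859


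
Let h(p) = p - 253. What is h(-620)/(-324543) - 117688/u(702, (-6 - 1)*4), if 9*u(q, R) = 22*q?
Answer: -3182776543/46409649 ≈ -68.580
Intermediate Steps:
h(p) = -253 + p
u(q, R) = 22*q/9 (u(q, R) = (22*q)/9 = 22*q/9)
h(-620)/(-324543) - 117688/u(702, (-6 - 1)*4) = (-253 - 620)/(-324543) - 117688/((22/9)*702) = -873*(-1/324543) - 117688/1716 = 291/108181 - 117688*1/1716 = 291/108181 - 29422/429 = -3182776543/46409649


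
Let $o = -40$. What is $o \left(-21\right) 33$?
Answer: $27720$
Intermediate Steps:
$o \left(-21\right) 33 = \left(-40\right) \left(-21\right) 33 = 840 \cdot 33 = 27720$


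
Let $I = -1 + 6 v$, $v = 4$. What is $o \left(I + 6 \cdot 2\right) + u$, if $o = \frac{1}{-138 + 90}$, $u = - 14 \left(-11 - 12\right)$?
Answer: $\frac{15421}{48} \approx 321.27$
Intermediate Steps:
$I = 23$ ($I = -1 + 6 \cdot 4 = -1 + 24 = 23$)
$u = 322$ ($u = \left(-14\right) \left(-23\right) = 322$)
$o = - \frac{1}{48}$ ($o = \frac{1}{-48} = - \frac{1}{48} \approx -0.020833$)
$o \left(I + 6 \cdot 2\right) + u = - \frac{23 + 6 \cdot 2}{48} + 322 = - \frac{23 + 12}{48} + 322 = \left(- \frac{1}{48}\right) 35 + 322 = - \frac{35}{48} + 322 = \frac{15421}{48}$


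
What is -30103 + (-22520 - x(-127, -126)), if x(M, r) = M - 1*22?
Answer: -52474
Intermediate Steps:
x(M, r) = -22 + M (x(M, r) = M - 22 = -22 + M)
-30103 + (-22520 - x(-127, -126)) = -30103 + (-22520 - (-22 - 127)) = -30103 + (-22520 - 1*(-149)) = -30103 + (-22520 + 149) = -30103 - 22371 = -52474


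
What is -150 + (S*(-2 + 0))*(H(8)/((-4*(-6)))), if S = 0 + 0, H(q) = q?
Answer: -150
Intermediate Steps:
S = 0
-150 + (S*(-2 + 0))*(H(8)/((-4*(-6)))) = -150 + (0*(-2 + 0))*(8/((-4*(-6)))) = -150 + (0*(-2))*(8/24) = -150 + 0*(8*(1/24)) = -150 + 0*(⅓) = -150 + 0 = -150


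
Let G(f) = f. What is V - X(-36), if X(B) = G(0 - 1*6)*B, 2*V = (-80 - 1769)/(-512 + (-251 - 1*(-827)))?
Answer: -29497/128 ≈ -230.45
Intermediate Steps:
V = -1849/128 (V = ((-80 - 1769)/(-512 + (-251 - 1*(-827))))/2 = (-1849/(-512 + (-251 + 827)))/2 = (-1849/(-512 + 576))/2 = (-1849/64)/2 = (-1849*1/64)/2 = (½)*(-1849/64) = -1849/128 ≈ -14.445)
X(B) = -6*B (X(B) = (0 - 1*6)*B = (0 - 6)*B = -6*B)
V - X(-36) = -1849/128 - (-6)*(-36) = -1849/128 - 1*216 = -1849/128 - 216 = -29497/128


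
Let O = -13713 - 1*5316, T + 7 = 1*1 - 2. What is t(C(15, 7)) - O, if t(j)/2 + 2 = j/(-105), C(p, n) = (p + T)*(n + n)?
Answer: 285347/15 ≈ 19023.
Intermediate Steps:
T = -8 (T = -7 + (1*1 - 2) = -7 + (1 - 2) = -7 - 1 = -8)
C(p, n) = 2*n*(-8 + p) (C(p, n) = (p - 8)*(n + n) = (-8 + p)*(2*n) = 2*n*(-8 + p))
t(j) = -4 - 2*j/105 (t(j) = -4 + 2*(j/(-105)) = -4 + 2*(j*(-1/105)) = -4 + 2*(-j/105) = -4 - 2*j/105)
O = -19029 (O = -13713 - 5316 = -19029)
t(C(15, 7)) - O = (-4 - 4*7*(-8 + 15)/105) - 1*(-19029) = (-4 - 4*7*7/105) + 19029 = (-4 - 2/105*98) + 19029 = (-4 - 28/15) + 19029 = -88/15 + 19029 = 285347/15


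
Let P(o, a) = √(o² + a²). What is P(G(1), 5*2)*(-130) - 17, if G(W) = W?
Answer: -17 - 130*√101 ≈ -1323.5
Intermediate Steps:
P(o, a) = √(a² + o²)
P(G(1), 5*2)*(-130) - 17 = √((5*2)² + 1²)*(-130) - 17 = √(10² + 1)*(-130) - 17 = √(100 + 1)*(-130) - 17 = √101*(-130) - 17 = -130*√101 - 17 = -17 - 130*√101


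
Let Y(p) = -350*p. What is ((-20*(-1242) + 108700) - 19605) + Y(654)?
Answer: -114965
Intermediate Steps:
((-20*(-1242) + 108700) - 19605) + Y(654) = ((-20*(-1242) + 108700) - 19605) - 350*654 = ((24840 + 108700) - 19605) - 228900 = (133540 - 19605) - 228900 = 113935 - 228900 = -114965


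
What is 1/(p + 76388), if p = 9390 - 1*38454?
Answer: 1/47324 ≈ 2.1131e-5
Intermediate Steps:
p = -29064 (p = 9390 - 38454 = -29064)
1/(p + 76388) = 1/(-29064 + 76388) = 1/47324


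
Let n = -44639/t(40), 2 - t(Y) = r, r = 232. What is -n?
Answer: -44639/230 ≈ -194.08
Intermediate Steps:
t(Y) = -230 (t(Y) = 2 - 1*232 = 2 - 232 = -230)
n = 44639/230 (n = -44639/(-230) = -44639*(-1/230) = 44639/230 ≈ 194.08)
-n = -1*44639/230 = -44639/230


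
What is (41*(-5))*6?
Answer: -1230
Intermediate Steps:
(41*(-5))*6 = -205*6 = -1230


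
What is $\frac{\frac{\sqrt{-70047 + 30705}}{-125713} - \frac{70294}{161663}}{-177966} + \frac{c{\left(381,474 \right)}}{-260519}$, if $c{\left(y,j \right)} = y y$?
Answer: $- \frac{2088169385899076}{3747633218820351} + \frac{i \sqrt{39342}}{22372639758} \approx -0.5572 + 8.8657 \cdot 10^{-9} i$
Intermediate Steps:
$c{\left(y,j \right)} = y^{2}$
$\frac{\frac{\sqrt{-70047 + 30705}}{-125713} - \frac{70294}{161663}}{-177966} + \frac{c{\left(381,474 \right)}}{-260519} = \frac{\frac{\sqrt{-70047 + 30705}}{-125713} - \frac{70294}{161663}}{-177966} + \frac{381^{2}}{-260519} = \left(\sqrt{-39342} \left(- \frac{1}{125713}\right) - \frac{70294}{161663}\right) \left(- \frac{1}{177966}\right) + 145161 \left(- \frac{1}{260519}\right) = \left(i \sqrt{39342} \left(- \frac{1}{125713}\right) - \frac{70294}{161663}\right) \left(- \frac{1}{177966}\right) - \frac{145161}{260519} = \left(- \frac{i \sqrt{39342}}{125713} - \frac{70294}{161663}\right) \left(- \frac{1}{177966}\right) - \frac{145161}{260519} = \left(- \frac{70294}{161663} - \frac{i \sqrt{39342}}{125713}\right) \left(- \frac{1}{177966}\right) - \frac{145161}{260519} = \left(\frac{35147}{14385258729} + \frac{i \sqrt{39342}}{22372639758}\right) - \frac{145161}{260519} = - \frac{2088169385899076}{3747633218820351} + \frac{i \sqrt{39342}}{22372639758}$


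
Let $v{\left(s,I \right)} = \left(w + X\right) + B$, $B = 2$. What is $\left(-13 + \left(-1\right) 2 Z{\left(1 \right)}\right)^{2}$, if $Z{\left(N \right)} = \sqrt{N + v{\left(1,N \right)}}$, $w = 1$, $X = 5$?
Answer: $361$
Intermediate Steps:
$v{\left(s,I \right)} = 8$ ($v{\left(s,I \right)} = \left(1 + 5\right) + 2 = 6 + 2 = 8$)
$Z{\left(N \right)} = \sqrt{8 + N}$ ($Z{\left(N \right)} = \sqrt{N + 8} = \sqrt{8 + N}$)
$\left(-13 + \left(-1\right) 2 Z{\left(1 \right)}\right)^{2} = \left(-13 + \left(-1\right) 2 \sqrt{8 + 1}\right)^{2} = \left(-13 - 2 \sqrt{9}\right)^{2} = \left(-13 - 6\right)^{2} = \left(-19\right)^{2} = 361$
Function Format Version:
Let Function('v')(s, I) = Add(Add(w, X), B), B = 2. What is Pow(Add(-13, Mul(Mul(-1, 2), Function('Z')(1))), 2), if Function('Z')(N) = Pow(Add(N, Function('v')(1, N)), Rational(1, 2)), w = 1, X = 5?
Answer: 361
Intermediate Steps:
Function('v')(s, I) = 8 (Function('v')(s, I) = Add(Add(1, 5), 2) = Add(6, 2) = 8)
Function('Z')(N) = Pow(Add(8, N), Rational(1, 2)) (Function('Z')(N) = Pow(Add(N, 8), Rational(1, 2)) = Pow(Add(8, N), Rational(1, 2)))
Pow(Add(-13, Mul(Mul(-1, 2), Function('Z')(1))), 2) = Pow(Add(-13, Mul(Mul(-1, 2), Pow(Add(8, 1), Rational(1, 2)))), 2) = Pow(Add(-13, Mul(-2, Pow(9, Rational(1, 2)))), 2) = Pow(Add(-13, Mul(-2, 3)), 2) = Pow(Add(-13, -6), 2) = Pow(-19, 2) = 361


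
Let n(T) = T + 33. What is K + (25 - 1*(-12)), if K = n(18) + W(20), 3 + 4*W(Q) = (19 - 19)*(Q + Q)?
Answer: 349/4 ≈ 87.250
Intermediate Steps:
W(Q) = -¾ (W(Q) = -¾ + ((19 - 19)*(Q + Q))/4 = -¾ + (0*(2*Q))/4 = -¾ + (¼)*0 = -¾ + 0 = -¾)
n(T) = 33 + T
K = 201/4 (K = (33 + 18) - ¾ = 51 - ¾ = 201/4 ≈ 50.250)
K + (25 - 1*(-12)) = 201/4 + (25 - 1*(-12)) = 201/4 + (25 + 12) = 201/4 + 37 = 349/4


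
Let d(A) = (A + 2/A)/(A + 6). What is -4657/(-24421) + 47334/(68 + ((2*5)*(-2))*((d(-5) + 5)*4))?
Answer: 578204657/1221050 ≈ 473.53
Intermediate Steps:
d(A) = (A + 2/A)/(6 + A)
-4657/(-24421) + 47334/(68 + ((2*5)*(-2))*((d(-5) + 5)*4)) = -4657/(-24421) + 47334/(68 + ((2*5)*(-2))*(((2 + (-5)²)/((-5)*(6 - 5)) + 5)*4)) = -4657*(-1/24421) + 47334/(68 + (10*(-2))*((-⅕*(2 + 25)/1 + 5)*4)) = 4657/24421 + 47334/(68 - 20*(-⅕*1*27 + 5)*4) = 4657/24421 + 47334/(68 - 20*(-27/5 + 5)*4) = 4657/24421 + 47334/(68 - (-8)*4) = 4657/24421 + 47334/(68 - 20*(-8/5)) = 4657/24421 + 47334/(68 + 32) = 4657/24421 + 47334/100 = 4657/24421 + 47334*(1/100) = 4657/24421 + 23667/50 = 578204657/1221050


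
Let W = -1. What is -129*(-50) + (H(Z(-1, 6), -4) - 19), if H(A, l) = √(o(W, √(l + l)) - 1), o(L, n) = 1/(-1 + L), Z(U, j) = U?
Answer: 6431 + I*√6/2 ≈ 6431.0 + 1.2247*I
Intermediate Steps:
H(A, l) = I*√6/2 (H(A, l) = √(1/(-1 - 1) - 1) = √(1/(-2) - 1) = √(-½ - 1) = √(-3/2) = I*√6/2)
-129*(-50) + (H(Z(-1, 6), -4) - 19) = -129*(-50) + (I*√6/2 - 19) = 6450 + (-19 + I*√6/2) = 6431 + I*√6/2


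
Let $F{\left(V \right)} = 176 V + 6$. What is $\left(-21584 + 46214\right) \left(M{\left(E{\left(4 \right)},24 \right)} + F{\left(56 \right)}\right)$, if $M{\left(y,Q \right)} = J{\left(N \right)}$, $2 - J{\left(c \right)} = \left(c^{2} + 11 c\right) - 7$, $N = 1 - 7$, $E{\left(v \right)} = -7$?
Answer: $243861630$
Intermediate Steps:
$N = -6$
$J{\left(c \right)} = 9 - c^{2} - 11 c$ ($J{\left(c \right)} = 2 - \left(\left(c^{2} + 11 c\right) - 7\right) = 2 - \left(-7 + c^{2} + 11 c\right) = 9 - c^{2} - 11 c$)
$M{\left(y,Q \right)} = 39$ ($M{\left(y,Q \right)} = 9 - \left(-6\right)^{2} - -66 = 9 - 36 + 66 = 39$)
$F{\left(V \right)} = 6 + 176 V$
$\left(-21584 + 46214\right) \left(M{\left(E{\left(4 \right)},24 \right)} + F{\left(56 \right)}\right) = \left(-21584 + 46214\right) \left(39 + \left(6 + 176 \cdot 56\right)\right) = 24630 \left(39 + \left(6 + 9856\right)\right) = 24630 \left(39 + 9862\right) = 24630 \cdot 9901 = 243861630$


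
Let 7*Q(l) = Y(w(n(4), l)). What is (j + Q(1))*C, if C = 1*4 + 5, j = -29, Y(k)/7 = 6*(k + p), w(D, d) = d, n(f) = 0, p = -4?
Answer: -423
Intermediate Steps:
Y(k) = -168 + 42*k (Y(k) = 7*(6*(k - 4)) = 7*(6*(-4 + k)) = 7*(-24 + 6*k) = -168 + 42*k)
Q(l) = -24 + 6*l (Q(l) = (-168 + 42*l)/7 = -24 + 6*l)
C = 9 (C = 4 + 5 = 9)
(j + Q(1))*C = (-29 + (-24 + 6*1))*9 = (-29 + (-24 + 6))*9 = (-29 - 18)*9 = -47*9 = -423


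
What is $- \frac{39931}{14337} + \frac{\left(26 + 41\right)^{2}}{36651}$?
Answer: $- \frac{466384096}{175155129} \approx -2.6627$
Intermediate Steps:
$- \frac{39931}{14337} + \frac{\left(26 + 41\right)^{2}}{36651} = \left(-39931\right) \frac{1}{14337} + 67^{2} \cdot \frac{1}{36651} = - \frac{39931}{14337} + 4489 \cdot \frac{1}{36651} = - \frac{39931}{14337} + \frac{4489}{36651} = - \frac{466384096}{175155129}$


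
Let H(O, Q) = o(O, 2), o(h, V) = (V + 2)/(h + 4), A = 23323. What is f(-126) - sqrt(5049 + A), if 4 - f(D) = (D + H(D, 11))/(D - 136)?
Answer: 28120/7991 - 2*sqrt(7093) ≈ -164.92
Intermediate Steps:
o(h, V) = (2 + V)/(4 + h)
H(O, Q) = 4/(4 + O) (H(O, Q) = (2 + 2)/(4 + O) = 4/(4 + O))
f(D) = 4 - (D + 4/(4 + D))/(-136 + D) (f(D) = 4 - (D + 4/(4 + D))/(D - 136) = 4 - (D + 4/(4 + D))/(-136 + D))
f(-126) - sqrt(5049 + A) = (-4 - (4 - 126)*(544 - 3*(-126)))/((-136 - 126)*(4 - 126)) - sqrt(5049 + 23323) = (-4 - 1*(-122)*(544 + 378))/(-262*(-122)) - sqrt(28372) = -1/262*(-1/122)*(-4 - 1*(-122)*922) - 2*sqrt(7093) = -1/262*(-1/122)*(-4 + 112484) - 2*sqrt(7093) = -1/262*(-1/122)*112480 - 2*sqrt(7093) = 28120/7991 - 2*sqrt(7093)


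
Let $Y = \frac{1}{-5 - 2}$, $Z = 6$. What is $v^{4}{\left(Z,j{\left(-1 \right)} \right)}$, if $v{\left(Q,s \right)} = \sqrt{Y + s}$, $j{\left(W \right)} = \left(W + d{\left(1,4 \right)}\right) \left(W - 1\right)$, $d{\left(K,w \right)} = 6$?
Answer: $\frac{5041}{49} \approx 102.88$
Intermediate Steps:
$Y = - \frac{1}{7}$ ($Y = \frac{1}{-7} = - \frac{1}{7} \approx -0.14286$)
$j{\left(W \right)} = \left(-1 + W\right) \left(6 + W\right)$ ($j{\left(W \right)} = \left(W + 6\right) \left(W - 1\right) = \left(6 + W\right) \left(-1 + W\right) = \left(-1 + W\right) \left(6 + W\right)$)
$v{\left(Q,s \right)} = \sqrt{- \frac{1}{7} + s}$
$v^{4}{\left(Z,j{\left(-1 \right)} \right)} = \left(\frac{\sqrt{-7 + 49 \left(-6 + \left(-1\right)^{2} + 5 \left(-1\right)\right)}}{7}\right)^{4} = \left(\frac{\sqrt{-7 + 49 \left(-6 + 1 - 5\right)}}{7}\right)^{4} = \left(\frac{\sqrt{-7 + 49 \left(-10\right)}}{7}\right)^{4} = \left(\frac{\sqrt{-7 - 490}}{7}\right)^{4} = \left(\frac{\sqrt{-497}}{7}\right)^{4} = \left(\frac{i \sqrt{497}}{7}\right)^{4} = \frac{5041}{49}$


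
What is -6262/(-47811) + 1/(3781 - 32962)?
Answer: 20298179/155019199 ≈ 0.13094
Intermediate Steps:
-6262/(-47811) + 1/(3781 - 32962) = -6262*(-1/47811) + 1/(-29181) = 6262/47811 - 1/29181 = 20298179/155019199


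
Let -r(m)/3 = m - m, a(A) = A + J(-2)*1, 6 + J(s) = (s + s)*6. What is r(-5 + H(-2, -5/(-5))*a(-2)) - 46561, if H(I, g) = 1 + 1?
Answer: -46561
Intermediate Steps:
J(s) = -6 + 12*s (J(s) = -6 + (s + s)*6 = -6 + (2*s)*6 = -6 + 12*s)
a(A) = -30 + A (a(A) = A + (-6 + 12*(-2))*1 = A + (-6 - 24)*1 = A - 30*1 = A - 30 = -30 + A)
H(I, g) = 2
r(m) = 0 (r(m) = -3*(m - m) = -3*0 = 0)
r(-5 + H(-2, -5/(-5))*a(-2)) - 46561 = 0 - 46561 = -46561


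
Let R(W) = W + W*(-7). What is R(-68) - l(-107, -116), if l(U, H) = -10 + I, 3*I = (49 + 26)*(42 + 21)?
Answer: -1157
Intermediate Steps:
I = 1575 (I = ((49 + 26)*(42 + 21))/3 = (75*63)/3 = (⅓)*4725 = 1575)
R(W) = -6*W (R(W) = W - 7*W = -6*W)
l(U, H) = 1565 (l(U, H) = -10 + 1575 = 1565)
R(-68) - l(-107, -116) = -6*(-68) - 1*1565 = 408 - 1565 = -1157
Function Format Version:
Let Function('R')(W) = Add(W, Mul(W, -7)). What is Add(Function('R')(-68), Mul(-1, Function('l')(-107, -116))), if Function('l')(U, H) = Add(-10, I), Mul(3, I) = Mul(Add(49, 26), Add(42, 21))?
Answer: -1157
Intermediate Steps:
I = 1575 (I = Mul(Rational(1, 3), Mul(Add(49, 26), Add(42, 21))) = Mul(Rational(1, 3), Mul(75, 63)) = Mul(Rational(1, 3), 4725) = 1575)
Function('R')(W) = Mul(-6, W) (Function('R')(W) = Add(W, Mul(-7, W)) = Mul(-6, W))
Function('l')(U, H) = 1565 (Function('l')(U, H) = Add(-10, 1575) = 1565)
Add(Function('R')(-68), Mul(-1, Function('l')(-107, -116))) = Add(Mul(-6, -68), Mul(-1, 1565)) = Add(408, -1565) = -1157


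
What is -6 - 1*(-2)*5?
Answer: 4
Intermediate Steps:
-6 - 1*(-2)*5 = -6 + 2*5 = -6 + 10 = 4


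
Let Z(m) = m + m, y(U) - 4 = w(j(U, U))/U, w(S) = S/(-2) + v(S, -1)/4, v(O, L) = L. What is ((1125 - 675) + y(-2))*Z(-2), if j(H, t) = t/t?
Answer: -3635/2 ≈ -1817.5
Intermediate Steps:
j(H, t) = 1
w(S) = -1/4 - S/2 (w(S) = S/(-2) - 1/4 = S*(-1/2) - 1*1/4 = -S/2 - 1/4 = -1/4 - S/2)
y(U) = 4 - 3/(4*U) (y(U) = 4 + (-1/4 - 1/2*1)/U = 4 + (-1/4 - 1/2)/U = 4 - 3/(4*U))
Z(m) = 2*m
((1125 - 675) + y(-2))*Z(-2) = ((1125 - 675) + (4 - 3/4/(-2)))*(2*(-2)) = (450 + (4 - 3/4*(-1/2)))*(-4) = (450 + (4 + 3/8))*(-4) = (450 + 35/8)*(-4) = (3635/8)*(-4) = -3635/2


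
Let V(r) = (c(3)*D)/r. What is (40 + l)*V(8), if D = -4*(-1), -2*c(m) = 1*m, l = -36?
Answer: -3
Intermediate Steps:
c(m) = -m/2
D = 4
V(r) = -6/r (V(r) = (-½*3*4)/r = (-3/2*4)/r = -6/r)
(40 + l)*V(8) = (40 - 36)*(-6/8) = 4*(-6*⅛) = 4*(-¾) = -3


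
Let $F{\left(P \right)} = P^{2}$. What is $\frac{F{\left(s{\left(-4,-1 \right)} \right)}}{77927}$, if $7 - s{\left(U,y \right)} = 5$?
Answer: $\frac{4}{77927} \approx 5.133 \cdot 10^{-5}$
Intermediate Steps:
$s{\left(U,y \right)} = 2$ ($s{\left(U,y \right)} = 7 - 5 = 2$)
$\frac{F{\left(s{\left(-4,-1 \right)} \right)}}{77927} = \frac{2^{2}}{77927} = 4 \cdot \frac{1}{77927} = \frac{4}{77927}$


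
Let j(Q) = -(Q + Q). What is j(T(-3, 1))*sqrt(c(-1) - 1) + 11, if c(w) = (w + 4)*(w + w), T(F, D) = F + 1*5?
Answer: 11 - 4*I*sqrt(7) ≈ 11.0 - 10.583*I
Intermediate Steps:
T(F, D) = 5 + F (T(F, D) = F + 5 = 5 + F)
c(w) = 2*w*(4 + w) (c(w) = (4 + w)*(2*w) = 2*w*(4 + w))
j(Q) = -2*Q
j(T(-3, 1))*sqrt(c(-1) - 1) + 11 = (-2*(5 - 3))*sqrt(2*(-1)*(4 - 1) - 1) + 11 = (-2*2)*sqrt(2*(-1)*3 - 1) + 11 = -4*sqrt(-6 - 1) + 11 = -4*I*sqrt(7) + 11 = 11 - 4*I*sqrt(7)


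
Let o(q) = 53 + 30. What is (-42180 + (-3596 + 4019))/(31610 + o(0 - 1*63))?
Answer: -41757/31693 ≈ -1.3175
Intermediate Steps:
o(q) = 83
(-42180 + (-3596 + 4019))/(31610 + o(0 - 1*63)) = (-42180 + (-3596 + 4019))/(31610 + 83) = (-42180 + 423)/31693 = -41757*1/31693 = -41757/31693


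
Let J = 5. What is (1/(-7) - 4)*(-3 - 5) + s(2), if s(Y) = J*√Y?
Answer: 232/7 + 5*√2 ≈ 40.214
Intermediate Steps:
s(Y) = 5*√Y
(1/(-7) - 4)*(-3 - 5) + s(2) = (1/(-7) - 4)*(-3 - 5) + 5*√2 = (-⅐ - 4)*(-8) + 5*√2 = -29/7*(-8) + 5*√2 = 232/7 + 5*√2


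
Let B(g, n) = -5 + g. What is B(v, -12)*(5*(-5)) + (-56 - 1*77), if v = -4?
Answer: 92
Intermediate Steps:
B(v, -12)*(5*(-5)) + (-56 - 1*77) = (-5 - 4)*(5*(-5)) + (-56 - 1*77) = -9*(-25) + (-56 - 77) = 225 - 133 = 92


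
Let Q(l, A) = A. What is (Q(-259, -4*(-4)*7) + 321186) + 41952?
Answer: 363250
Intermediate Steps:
(Q(-259, -4*(-4)*7) + 321186) + 41952 = (-4*(-4)*7 + 321186) + 41952 = (16*7 + 321186) + 41952 = (112 + 321186) + 41952 = 321298 + 41952 = 363250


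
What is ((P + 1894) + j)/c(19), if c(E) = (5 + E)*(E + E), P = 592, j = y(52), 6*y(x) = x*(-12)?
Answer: 397/152 ≈ 2.6118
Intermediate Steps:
y(x) = -2*x (y(x) = (x*(-12))/6 = (-12*x)/6 = -2*x)
j = -104 (j = -2*52 = -104)
c(E) = 2*E*(5 + E) (c(E) = (5 + E)*(2*E) = 2*E*(5 + E))
((P + 1894) + j)/c(19) = ((592 + 1894) - 104)/((2*19*(5 + 19))) = (2486 - 104)/((2*19*24)) = 2382/912 = 2382*(1/912) = 397/152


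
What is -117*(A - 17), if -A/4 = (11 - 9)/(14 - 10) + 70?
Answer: 34983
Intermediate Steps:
A = -282 (A = -4*((11 - 9)/(14 - 10) + 70) = -4*(2/4 + 70) = -4*(2*(¼) + 70) = -4*(½ + 70) = -4*141/2 = -282)
-117*(A - 17) = -117*(-282 - 17) = -117*(-299) = 34983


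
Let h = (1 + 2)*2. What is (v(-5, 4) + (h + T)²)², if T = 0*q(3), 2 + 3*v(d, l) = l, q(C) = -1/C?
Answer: 12100/9 ≈ 1344.4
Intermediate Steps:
v(d, l) = -⅔ + l/3
h = 6 (h = 3*2 = 6)
T = 0 (T = 0*(-1/3) = 0*(-1*⅓) = 0*(-⅓) = 0)
(v(-5, 4) + (h + T)²)² = ((-⅔ + (⅓)*4) + (6 + 0)²)² = ((-⅔ + 4/3) + 6²)² = (⅔ + 36)² = (110/3)² = 12100/9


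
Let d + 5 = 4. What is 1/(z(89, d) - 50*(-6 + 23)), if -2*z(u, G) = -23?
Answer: -2/1677 ≈ -0.0011926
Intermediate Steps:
d = -1 (d = -5 + 4 = -1)
z(u, G) = 23/2 (z(u, G) = -½*(-23) = 23/2)
1/(z(89, d) - 50*(-6 + 23)) = 1/(23/2 - 50*(-6 + 23)) = 1/(23/2 - 50*17) = 1/(23/2 - 850) = 1/(-1677/2) = -2/1677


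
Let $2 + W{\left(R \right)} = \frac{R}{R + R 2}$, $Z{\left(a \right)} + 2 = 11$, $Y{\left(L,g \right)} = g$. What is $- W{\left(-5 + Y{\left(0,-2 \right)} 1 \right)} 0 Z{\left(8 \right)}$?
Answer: $0$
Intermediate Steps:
$Z{\left(a \right)} = 9$ ($Z{\left(a \right)} = -2 + 11 = 9$)
$W{\left(R \right)} = - \frac{5}{3}$ ($W{\left(R \right)} = -2 + \frac{R}{R + R 2} = -2 + \frac{R}{R + 2 R} = -2 + \frac{R}{3 R} = -2 + R \frac{1}{3 R} = -2 + \frac{1}{3} = - \frac{5}{3}$)
$- W{\left(-5 + Y{\left(0,-2 \right)} 1 \right)} 0 Z{\left(8 \right)} = \left(-1\right) \left(- \frac{5}{3}\right) 0 \cdot 9 = \frac{5}{3} \cdot 0 \cdot 9 = 0 \cdot 9 = 0$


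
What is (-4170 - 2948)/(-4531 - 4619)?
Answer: 3559/4575 ≈ 0.77792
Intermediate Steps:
(-4170 - 2948)/(-4531 - 4619) = -7118/(-9150) = -7118*(-1/9150) = 3559/4575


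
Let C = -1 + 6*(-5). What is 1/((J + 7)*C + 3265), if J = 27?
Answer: 1/2211 ≈ 0.00045228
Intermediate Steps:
C = -31 (C = -1 - 30 = -31)
1/((J + 7)*C + 3265) = 1/((27 + 7)*(-31) + 3265) = 1/(34*(-31) + 3265) = 1/(-1054 + 3265) = 1/2211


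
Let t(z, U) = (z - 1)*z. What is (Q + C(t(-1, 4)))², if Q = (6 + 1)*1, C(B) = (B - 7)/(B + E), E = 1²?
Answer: 256/9 ≈ 28.444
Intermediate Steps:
t(z, U) = z*(-1 + z) (t(z, U) = (-1 + z)*z = z*(-1 + z))
E = 1
C(B) = (-7 + B)/(1 + B) (C(B) = (B - 7)/(B + 1) = (-7 + B)/(1 + B))
Q = 7 (Q = 7*1 = 7)
(Q + C(t(-1, 4)))² = (7 + (-7 - (-1 - 1))/(1 - (-1 - 1)))² = (7 + (-7 - 1*(-2))/(1 - 1*(-2)))² = (7 + (-7 + 2)/(1 + 2))² = (7 - 5/3)² = (16/3)² = 256/9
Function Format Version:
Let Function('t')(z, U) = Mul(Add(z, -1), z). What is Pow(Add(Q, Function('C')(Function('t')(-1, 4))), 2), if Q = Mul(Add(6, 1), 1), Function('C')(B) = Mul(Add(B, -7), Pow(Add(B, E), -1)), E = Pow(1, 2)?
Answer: Rational(256, 9) ≈ 28.444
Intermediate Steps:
Function('t')(z, U) = Mul(z, Add(-1, z)) (Function('t')(z, U) = Mul(Add(-1, z), z) = Mul(z, Add(-1, z)))
E = 1
Function('C')(B) = Mul(Pow(Add(1, B), -1), Add(-7, B)) (Function('C')(B) = Mul(Add(B, -7), Pow(Add(B, 1), -1)) = Mul(Add(-7, B), Pow(Add(1, B), -1)) = Mul(Pow(Add(1, B), -1), Add(-7, B)))
Q = 7 (Q = Mul(7, 1) = 7)
Pow(Add(Q, Function('C')(Function('t')(-1, 4))), 2) = Pow(Add(7, Mul(Pow(Add(1, Mul(-1, Add(-1, -1))), -1), Add(-7, Mul(-1, Add(-1, -1))))), 2) = Pow(Add(7, Mul(Pow(Add(1, Mul(-1, -2)), -1), Add(-7, Mul(-1, -2)))), 2) = Pow(Add(7, Mul(Pow(Add(1, 2), -1), Add(-7, 2))), 2) = Pow(Add(7, Mul(Pow(3, -1), -5)), 2) = Pow(Add(7, Mul(Rational(1, 3), -5)), 2) = Pow(Add(7, Rational(-5, 3)), 2) = Pow(Rational(16, 3), 2) = Rational(256, 9)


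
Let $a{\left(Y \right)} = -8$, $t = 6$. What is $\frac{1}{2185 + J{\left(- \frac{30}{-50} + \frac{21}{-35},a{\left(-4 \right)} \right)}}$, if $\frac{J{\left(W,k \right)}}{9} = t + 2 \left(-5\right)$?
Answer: $\frac{1}{2149} \approx 0.00046533$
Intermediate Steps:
$J{\left(W,k \right)} = -36$ ($J{\left(W,k \right)} = 9 \left(6 + 2 \left(-5\right)\right) = 9 \left(6 - 10\right) = 9 \left(-4\right) = -36$)
$\frac{1}{2185 + J{\left(- \frac{30}{-50} + \frac{21}{-35},a{\left(-4 \right)} \right)}} = \frac{1}{2185 - 36} = \frac{1}{2149}$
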